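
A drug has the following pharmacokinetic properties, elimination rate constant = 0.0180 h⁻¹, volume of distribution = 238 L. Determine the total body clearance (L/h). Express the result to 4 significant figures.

4.284 L/h

CL = k × Vd = 0.0180 × 238 = 4.284 L/h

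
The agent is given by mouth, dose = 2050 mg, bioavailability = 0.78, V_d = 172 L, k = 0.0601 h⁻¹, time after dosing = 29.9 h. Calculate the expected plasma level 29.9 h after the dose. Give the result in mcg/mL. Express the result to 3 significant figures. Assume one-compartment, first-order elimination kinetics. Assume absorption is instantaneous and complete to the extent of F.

1.54 mcg/mL

Amount reaching circulation = F × Dose = 0.78 × 2050 = 1599 mg
C₀ = F·Dose / Vd = 1599 / 172 = 9.297 mg/L
C = C₀ · e^(−k·t) = 9.297 × e^(−0.06010 × 29.9)
  = 9.297 × 0.1658 = 1.541 mg/L
(1.541 mg/L = 1.541 mcg/mL)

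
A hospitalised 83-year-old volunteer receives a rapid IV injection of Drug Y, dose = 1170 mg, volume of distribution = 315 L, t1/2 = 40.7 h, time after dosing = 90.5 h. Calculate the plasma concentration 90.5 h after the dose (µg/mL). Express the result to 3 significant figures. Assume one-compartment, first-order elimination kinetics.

C₀ = Dose / Vd = 1170 / 315 = 3.714 mg/L
k = ln2 / t½ = 0.693147 / 40.7 = 0.01703 h⁻¹
C = C₀ · e^(−k·t) = 3.714 × e^(−0.01703 × 90.5)
  = 3.714 × 0.2141 = 0.7952 mg/L
(0.7952 mg/L = 0.7952 µg/mL)

0.795 µg/mL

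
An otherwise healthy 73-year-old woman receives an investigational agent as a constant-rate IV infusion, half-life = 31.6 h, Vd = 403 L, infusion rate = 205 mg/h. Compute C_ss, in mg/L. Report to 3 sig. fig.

23.2 mg/L

k = ln2 / t½ = 0.693147 / 31.6 = 0.02194 h⁻¹
CL = k × Vd = 0.02194 × 403 = 8.842 L/h
At steady state Css = R₀ / CL = 205 / 8.842 = 23.18 mg/L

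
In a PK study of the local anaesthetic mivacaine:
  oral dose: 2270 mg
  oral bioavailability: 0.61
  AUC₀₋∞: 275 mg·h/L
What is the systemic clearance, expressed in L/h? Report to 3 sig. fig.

5.04 L/h

CL = F·Dose / AUC = 0.61 × 2270 / 275 = 5.035 L/h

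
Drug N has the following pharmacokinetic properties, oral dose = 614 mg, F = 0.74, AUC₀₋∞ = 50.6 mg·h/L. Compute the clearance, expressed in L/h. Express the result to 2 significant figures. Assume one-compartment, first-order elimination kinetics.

9.0 L/h

CL = F·Dose / AUC = 0.74 × 614 / 50.6 = 8.979 L/h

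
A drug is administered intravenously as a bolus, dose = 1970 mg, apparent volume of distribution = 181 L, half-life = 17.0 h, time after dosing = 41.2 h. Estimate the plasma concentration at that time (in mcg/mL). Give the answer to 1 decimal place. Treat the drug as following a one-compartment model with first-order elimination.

C₀ = Dose / Vd = 1970 / 181 = 10.88 mg/L
k = ln2 / t½ = 0.693147 / 17.0 = 0.04077 h⁻¹
C = C₀ · e^(−k·t) = 10.88 × e^(−0.04077 × 41.2)
  = 10.88 × 0.1864 = 2.028 mg/L
(2.028 mg/L = 2.028 mcg/mL)

2.0 mcg/mL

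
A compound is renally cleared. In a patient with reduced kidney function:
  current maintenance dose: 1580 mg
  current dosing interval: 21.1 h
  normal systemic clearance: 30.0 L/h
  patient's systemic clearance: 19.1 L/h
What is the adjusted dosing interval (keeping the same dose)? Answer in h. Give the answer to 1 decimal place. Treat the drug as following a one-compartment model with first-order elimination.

33.1 h

To keep the same average steady-state level, dosing rate must scale with clearance.
CL ratio = 19.1 / 30.0 = 0.6367
New interval (same dose) = 21.1 / 0.6367 = 33.14 h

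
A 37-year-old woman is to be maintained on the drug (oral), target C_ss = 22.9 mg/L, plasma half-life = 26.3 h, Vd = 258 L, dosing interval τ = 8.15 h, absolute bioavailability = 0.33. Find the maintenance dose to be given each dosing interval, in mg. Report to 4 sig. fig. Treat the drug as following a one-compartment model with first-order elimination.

k = ln2 / t½ = 0.693147 / 26.3 = 0.02636 h⁻¹
CL = k × Vd = 0.02636 × 258 = 6.801 L/h
At steady state, F × (Dose/τ) = Css × CL.
Dose = Css × CL × τ / F = 22.9 × 6.801 × 8.15 / 0.33 = 3846 mg

3846 mg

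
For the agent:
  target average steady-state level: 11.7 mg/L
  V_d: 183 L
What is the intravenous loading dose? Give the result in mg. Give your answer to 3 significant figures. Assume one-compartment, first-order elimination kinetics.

2140 mg

LD = Css × Vd = 11.7 × 183 = 2141 mg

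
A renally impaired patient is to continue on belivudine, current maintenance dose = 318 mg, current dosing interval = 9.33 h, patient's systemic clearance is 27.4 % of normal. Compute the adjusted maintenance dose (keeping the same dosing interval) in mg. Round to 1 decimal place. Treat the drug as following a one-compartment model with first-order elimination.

87.1 mg

To keep the same average steady-state level, dosing rate must scale with clearance.
CL ratio = 27.4 / 100 = 0.2740
New dose (same interval) = 318 × 0.2740 = 87.13 mg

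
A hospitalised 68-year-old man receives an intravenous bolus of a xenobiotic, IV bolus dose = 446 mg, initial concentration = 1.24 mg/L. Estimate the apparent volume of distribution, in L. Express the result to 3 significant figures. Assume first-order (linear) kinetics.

Vd = Dose / C₀ = 446.0 / 1.24 = 359.7 L

360 L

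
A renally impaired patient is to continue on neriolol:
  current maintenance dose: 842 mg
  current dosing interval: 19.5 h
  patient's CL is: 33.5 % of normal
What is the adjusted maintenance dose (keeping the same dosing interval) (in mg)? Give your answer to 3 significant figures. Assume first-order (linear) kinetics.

282 mg

To keep the same average steady-state level, dosing rate must scale with clearance.
CL ratio = 33.5 / 100 = 0.3350
New dose (same interval) = 842 × 0.3350 = 282.1 mg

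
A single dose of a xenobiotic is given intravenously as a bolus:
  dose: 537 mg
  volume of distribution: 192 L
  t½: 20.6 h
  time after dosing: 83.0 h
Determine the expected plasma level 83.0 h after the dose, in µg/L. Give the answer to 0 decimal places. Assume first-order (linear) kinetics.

C₀ = Dose / Vd = 537.0 / 192 = 2.797 mg/L
k = ln2 / t½ = 0.693147 / 20.6 = 0.03365 h⁻¹
C = C₀ · e^(−k·t) = 2.797 × e^(−0.03365 × 83.0)
  = 2.797 × 0.06124 = 0.1713 mg/L
Convert: 0.1713 mg/L × 1000 = 171.3 µg/L

171 µg/L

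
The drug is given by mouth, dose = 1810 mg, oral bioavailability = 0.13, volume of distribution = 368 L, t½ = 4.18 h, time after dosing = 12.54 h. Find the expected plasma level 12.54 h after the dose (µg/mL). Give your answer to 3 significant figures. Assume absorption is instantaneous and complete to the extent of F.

Amount reaching circulation = F × Dose = 0.13 × 1810 = 235.3 mg
C₀ = F·Dose / Vd = 235.3 / 368 = 0.6394 mg/L
k = ln2 / t½ = 0.693147 / 4.18 = 0.1658 h⁻¹
t / t½ = 12.54 / 4.18 = 3 half-lives
C = C₀ × (1/2)^3 = 0.6394 × 0.1250 = 0.07993 mg/L
(0.07993 mg/L = 0.07993 µg/mL)

0.0799 µg/mL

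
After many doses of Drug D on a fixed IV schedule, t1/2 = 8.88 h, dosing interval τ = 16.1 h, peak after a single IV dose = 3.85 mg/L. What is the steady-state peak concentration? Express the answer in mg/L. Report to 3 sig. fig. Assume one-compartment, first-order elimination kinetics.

k = ln2 / t½ = 0.693147 / 8.88 = 0.07806 h⁻¹
e^(−kτ) = e^(−0.07806 × 16.1) = 0.2846
Accumulation ratio R = 1 / (1 − e^(−kτ)) = 1 / (1 − 0.2846) = 1.398
Steady-state peak = C₀ × R = 3.85 × 1.398 = 5.382 mg/L

5.38 mg/L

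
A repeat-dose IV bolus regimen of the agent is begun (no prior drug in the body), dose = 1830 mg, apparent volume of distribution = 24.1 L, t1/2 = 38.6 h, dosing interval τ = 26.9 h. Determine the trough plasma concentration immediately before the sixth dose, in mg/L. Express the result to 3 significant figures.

C₀ per dose = Dose / Vd = 1830 / 24.1 = 75.93 mg/L
k = ln2 / t½ = 0.693147 / 38.6 = 0.01796 h⁻¹
Fraction remaining after one interval: r = e^(−kτ) = e^(−0.01796 × 26.9) = 0.6169
Before dose 6, 5 doses have been given (aged 1τ, 2τ, 3τ, 4τ, 5τ).
C_trough = C₀ × (r + r² + … + r^5) = C₀ × r(1−r^5)/(1−r)
        = 75.93 × 0.6169 × (1 − 0.08935) / (1 − 0.6169) = 111.3 mg/L

111 mg/L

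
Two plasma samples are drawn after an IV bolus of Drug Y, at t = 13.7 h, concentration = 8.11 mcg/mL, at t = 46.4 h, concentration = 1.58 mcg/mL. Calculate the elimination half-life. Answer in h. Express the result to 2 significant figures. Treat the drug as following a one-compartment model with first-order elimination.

k = ln(C₁/C₂) / (t₂ − t₁) = ln(8.11/1.58) / (46.4 − 13.7)
  = 1.636 / 32.70 = 0.05003 h⁻¹
t½ = ln2 / k = 0.693147 / 0.05003 = 13.85 h

14 h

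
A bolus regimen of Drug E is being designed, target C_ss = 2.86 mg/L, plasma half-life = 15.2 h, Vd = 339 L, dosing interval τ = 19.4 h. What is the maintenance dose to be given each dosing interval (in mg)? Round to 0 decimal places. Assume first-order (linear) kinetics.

858 mg

k = ln2 / t½ = 0.693147 / 15.2 = 0.04560 h⁻¹
CL = k × Vd = 0.04560 × 339 = 15.46 L/h
At steady state, Dose/τ = Css × CL.
Dose = Css × CL × τ = 2.86 × 15.46 × 19.4 = 857.8 mg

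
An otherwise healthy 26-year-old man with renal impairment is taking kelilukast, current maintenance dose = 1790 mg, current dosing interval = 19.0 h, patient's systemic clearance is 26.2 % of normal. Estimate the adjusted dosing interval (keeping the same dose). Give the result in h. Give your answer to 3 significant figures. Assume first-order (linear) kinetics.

To keep the same average steady-state level, dosing rate must scale with clearance.
CL ratio = 26.2 / 100 = 0.2620
New interval (same dose) = 19.0 / 0.2620 = 72.52 h

72.5 h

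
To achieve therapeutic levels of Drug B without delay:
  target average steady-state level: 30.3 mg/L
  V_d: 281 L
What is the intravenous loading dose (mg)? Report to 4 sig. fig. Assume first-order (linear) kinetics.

LD = Css × Vd = 30.3 × 281 = 8514 mg

8514 mg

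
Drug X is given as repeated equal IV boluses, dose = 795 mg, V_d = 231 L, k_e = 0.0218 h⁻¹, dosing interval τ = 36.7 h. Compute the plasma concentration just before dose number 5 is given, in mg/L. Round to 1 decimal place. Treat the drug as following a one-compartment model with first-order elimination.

2.7 mg/L

C₀ per dose = Dose / Vd = 795 / 231 = 3.442 mg/L
Fraction remaining after one interval: r = e^(−kτ) = e^(−0.02180 × 36.7) = 0.4493
Before dose 5, 4 doses have been given (aged 1τ, 2τ, 3τ, 4τ).
C_trough = C₀ × (r + r² + … + r^4) = C₀ × r(1−r^4)/(1−r)
        = 3.442 × 0.4493 × (1 − 0.04075) / (1 − 0.4493) = 2.694 mg/L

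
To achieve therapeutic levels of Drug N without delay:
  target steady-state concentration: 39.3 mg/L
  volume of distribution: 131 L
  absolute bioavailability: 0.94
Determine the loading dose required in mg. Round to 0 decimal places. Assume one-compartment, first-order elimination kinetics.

5477 mg

LD = Css × Vd / F = 39.3 × 131 / 0.94 = 5477 mg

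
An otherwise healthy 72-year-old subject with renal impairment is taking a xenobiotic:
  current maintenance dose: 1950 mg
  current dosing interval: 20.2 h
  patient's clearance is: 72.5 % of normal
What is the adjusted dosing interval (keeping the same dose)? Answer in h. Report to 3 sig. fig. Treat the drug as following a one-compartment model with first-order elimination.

27.9 h

To keep the same average steady-state level, dosing rate must scale with clearance.
CL ratio = 72.5 / 100 = 0.7250
New interval (same dose) = 20.2 / 0.7250 = 27.86 h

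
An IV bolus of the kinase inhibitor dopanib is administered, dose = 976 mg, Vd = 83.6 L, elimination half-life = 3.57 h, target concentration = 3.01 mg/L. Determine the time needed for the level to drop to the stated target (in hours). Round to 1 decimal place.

C₀ = Dose / Vd = 976.0 / 83.6 = 11.67 mg/L
k = ln2 / t½ = 0.693147 / 3.57 = 0.1942 h⁻¹
t = ln(C₀ / C) / k = ln(11.67 / 3.01) / 0.1942
  = ln(3.877) / 0.1942 = 1.355 / 0.1942 = 6.977 h

7.0 h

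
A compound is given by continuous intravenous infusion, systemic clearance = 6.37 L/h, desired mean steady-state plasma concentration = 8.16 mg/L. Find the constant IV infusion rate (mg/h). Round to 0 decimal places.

52 mg/h

At steady state, infusion rate R₀ = Css × CL = 8.16 × 6.370 = 51.98 mg/h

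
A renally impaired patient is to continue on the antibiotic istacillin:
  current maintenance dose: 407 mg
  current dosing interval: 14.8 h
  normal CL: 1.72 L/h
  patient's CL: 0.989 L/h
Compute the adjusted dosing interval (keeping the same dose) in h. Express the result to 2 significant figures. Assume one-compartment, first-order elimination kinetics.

26 h

To keep the same average steady-state level, dosing rate must scale with clearance.
CL ratio = 0.989 / 1.72 = 0.5750
New interval (same dose) = 14.8 / 0.5750 = 25.74 h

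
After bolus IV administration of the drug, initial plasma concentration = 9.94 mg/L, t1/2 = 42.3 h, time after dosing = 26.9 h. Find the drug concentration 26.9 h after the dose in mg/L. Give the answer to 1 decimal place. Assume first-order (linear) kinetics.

k = ln2 / t½ = 0.693147 / 42.3 = 0.01639 h⁻¹
C = C₀ · e^(−k·t) = 9.940 × e^(−0.01639 × 26.9)
  = 9.940 × 0.6435 = 6.396 mg/L

6.4 mg/L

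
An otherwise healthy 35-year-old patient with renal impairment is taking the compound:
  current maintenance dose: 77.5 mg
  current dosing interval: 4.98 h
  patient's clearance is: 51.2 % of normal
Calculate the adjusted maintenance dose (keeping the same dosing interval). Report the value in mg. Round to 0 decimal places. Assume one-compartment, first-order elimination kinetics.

To keep the same average steady-state level, dosing rate must scale with clearance.
CL ratio = 51.2 / 100 = 0.5120
New dose (same interval) = 77.5 × 0.5120 = 39.68 mg

40 mg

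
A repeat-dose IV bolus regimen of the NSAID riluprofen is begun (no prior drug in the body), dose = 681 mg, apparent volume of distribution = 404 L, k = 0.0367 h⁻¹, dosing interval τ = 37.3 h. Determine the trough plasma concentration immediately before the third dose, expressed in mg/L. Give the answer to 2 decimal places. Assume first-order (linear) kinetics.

0.54 mg/L

C₀ per dose = Dose / Vd = 681 / 404 = 1.686 mg/L
Fraction remaining after one interval: r = e^(−kτ) = e^(−0.03670 × 37.3) = 0.2544
Before dose 3, 2 doses have been given (aged 1τ, 2τ).
C_trough = C₀ × (r + r²) = 1.686 × (0.2544 + 0.06472) = 0.5380 mg/L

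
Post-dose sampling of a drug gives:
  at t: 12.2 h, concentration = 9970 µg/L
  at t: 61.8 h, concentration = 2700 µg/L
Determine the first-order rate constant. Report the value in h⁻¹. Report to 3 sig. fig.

0.0263 h⁻¹

k = ln(C₁/C₂) / (t₂ − t₁) = ln(9970/2700) / (61.8 − 12.2)
  = 1.306 / 49.60 = 0.02633 h⁻¹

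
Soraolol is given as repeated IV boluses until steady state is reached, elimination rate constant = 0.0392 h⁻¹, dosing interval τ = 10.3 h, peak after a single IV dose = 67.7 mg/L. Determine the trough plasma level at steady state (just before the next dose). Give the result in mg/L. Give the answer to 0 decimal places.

e^(−kτ) = e^(−0.03920 × 10.3) = 0.6678
Accumulation ratio R = 1 / (1 − e^(−kτ)) = 1 / (1 − 0.6678) = 3.010
Steady-state trough = C₀ × R × e^(−kτ) = 67.7 × 3.010 × 0.6678 = 136.1 mg/L

136 mg/L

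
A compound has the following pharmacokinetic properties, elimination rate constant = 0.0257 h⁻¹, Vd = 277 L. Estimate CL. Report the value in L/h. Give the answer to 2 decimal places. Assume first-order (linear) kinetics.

CL = k × Vd = 0.0257 × 277 = 7.119 L/h

7.12 L/h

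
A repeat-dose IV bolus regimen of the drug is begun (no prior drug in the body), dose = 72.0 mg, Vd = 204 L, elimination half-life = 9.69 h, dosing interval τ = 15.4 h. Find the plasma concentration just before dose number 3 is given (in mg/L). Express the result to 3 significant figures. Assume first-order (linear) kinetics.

C₀ per dose = Dose / Vd = 72.0 / 204 = 0.3529 mg/L
k = ln2 / t½ = 0.693147 / 9.69 = 0.07153 h⁻¹
Fraction remaining after one interval: r = e^(−kτ) = e^(−0.07153 × 15.4) = 0.3324
Before dose 3, 2 doses have been given (aged 1τ, 2τ).
C_trough = C₀ × (r + r²) = 0.3529 × (0.3324 + 0.1105) = 0.1563 mg/L

0.156 mg/L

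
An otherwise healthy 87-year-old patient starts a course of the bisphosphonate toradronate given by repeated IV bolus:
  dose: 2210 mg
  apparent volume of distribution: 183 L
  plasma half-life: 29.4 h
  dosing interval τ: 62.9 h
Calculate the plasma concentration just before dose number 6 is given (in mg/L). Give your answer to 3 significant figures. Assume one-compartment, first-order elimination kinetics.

3.54 mg/L

C₀ per dose = Dose / Vd = 2210 / 183 = 12.08 mg/L
k = ln2 / t½ = 0.693147 / 29.4 = 0.02358 h⁻¹
Fraction remaining after one interval: r = e^(−kτ) = e^(−0.02358 × 62.9) = 0.2269
Before dose 6, 5 doses have been given (aged 1τ, 2τ, 3τ, 4τ, 5τ).
C_trough = C₀ × (r + r² + … + r^5) = C₀ × r(1−r^5)/(1−r)
        = 12.08 × 0.2269 × (1 − 0.0006014) / (1 − 0.2269) = 3.543 mg/L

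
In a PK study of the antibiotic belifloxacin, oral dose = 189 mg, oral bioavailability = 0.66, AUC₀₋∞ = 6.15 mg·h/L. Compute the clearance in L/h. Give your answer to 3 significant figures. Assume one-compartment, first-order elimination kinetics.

CL = F·Dose / AUC = 0.66 × 189 / 6.15 = 20.28 L/h

20.3 L/h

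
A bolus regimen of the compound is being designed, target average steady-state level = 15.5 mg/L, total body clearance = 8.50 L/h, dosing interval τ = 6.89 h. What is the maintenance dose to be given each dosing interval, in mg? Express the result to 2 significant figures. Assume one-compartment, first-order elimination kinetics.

At steady state, Dose/τ = Css × CL.
Dose = Css × CL × τ = 15.5 × 8.500 × 6.89 = 907.8 mg

910 mg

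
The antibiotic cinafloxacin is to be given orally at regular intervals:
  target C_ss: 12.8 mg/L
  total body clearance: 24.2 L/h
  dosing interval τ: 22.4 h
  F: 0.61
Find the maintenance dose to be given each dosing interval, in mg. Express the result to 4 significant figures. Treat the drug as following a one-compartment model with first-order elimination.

11370 mg

At steady state, F × (Dose/τ) = Css × CL.
Dose = Css × CL × τ / F = 12.8 × 24.20 × 22.4 / 0.61 = 11370 mg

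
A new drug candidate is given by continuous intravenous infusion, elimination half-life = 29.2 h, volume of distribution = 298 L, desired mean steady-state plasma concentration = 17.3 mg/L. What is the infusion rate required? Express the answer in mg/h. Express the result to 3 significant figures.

k = ln2 / t½ = 0.693147 / 29.2 = 0.02374 h⁻¹
CL = k × Vd = 0.02374 × 298 = 7.075 L/h
At steady state, infusion rate R₀ = Css × CL = 17.3 × 7.075 = 122.4 mg/h

122 mg/h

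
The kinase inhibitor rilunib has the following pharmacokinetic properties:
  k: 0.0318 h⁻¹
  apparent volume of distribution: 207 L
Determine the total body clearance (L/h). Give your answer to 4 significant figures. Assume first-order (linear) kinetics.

6.583 L/h

CL = k × Vd = 0.0318 × 207 = 6.583 L/h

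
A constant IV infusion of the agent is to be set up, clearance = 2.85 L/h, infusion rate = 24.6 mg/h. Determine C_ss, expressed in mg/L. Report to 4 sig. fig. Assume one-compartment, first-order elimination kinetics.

At steady state Css = R₀ / CL = 24.6 / 2.850 = 8.632 mg/L

8.632 mg/L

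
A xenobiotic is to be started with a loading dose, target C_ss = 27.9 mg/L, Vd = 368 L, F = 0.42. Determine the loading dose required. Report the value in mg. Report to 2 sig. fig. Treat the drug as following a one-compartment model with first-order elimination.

24000 mg

LD = Css × Vd / F = 27.9 × 368 / 0.42 = 24450 mg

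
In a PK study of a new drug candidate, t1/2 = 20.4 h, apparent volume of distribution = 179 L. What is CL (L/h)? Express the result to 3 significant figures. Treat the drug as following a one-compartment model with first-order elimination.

6.08 L/h

k = ln2 / t½ = 0.693147 / 20.4 = 0.03398 h⁻¹
CL = k × Vd = 0.03398 × 179 = 6.082 L/h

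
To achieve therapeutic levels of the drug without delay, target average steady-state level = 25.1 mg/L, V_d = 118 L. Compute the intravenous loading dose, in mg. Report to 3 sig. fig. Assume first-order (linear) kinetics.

LD = Css × Vd = 25.1 × 118 = 2962 mg

2960 mg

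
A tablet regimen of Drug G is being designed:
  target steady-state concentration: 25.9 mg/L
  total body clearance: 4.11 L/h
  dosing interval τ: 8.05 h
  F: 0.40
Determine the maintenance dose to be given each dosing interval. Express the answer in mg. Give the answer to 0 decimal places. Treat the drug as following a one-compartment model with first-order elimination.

At steady state, F × (Dose/τ) = Css × CL.
Dose = Css × CL × τ / F = 25.9 × 4.110 × 8.05 / 0.40 = 2142 mg

2142 mg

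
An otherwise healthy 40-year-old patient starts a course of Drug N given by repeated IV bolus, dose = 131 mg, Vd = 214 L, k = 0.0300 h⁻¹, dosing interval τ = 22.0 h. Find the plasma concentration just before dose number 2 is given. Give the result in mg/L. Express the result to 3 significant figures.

C₀ per dose = Dose / Vd = 131 / 214 = 0.6121 mg/L
Fraction remaining after one interval: r = e^(−kτ) = e^(−0.03000 × 22.0) = 0.5169
Before dose 2, 1 dose has been given (aged 1τ).
C_trough = C₀ × r = 0.6121 × 0.5169 = 0.3164 mg/L

0.316 mg/L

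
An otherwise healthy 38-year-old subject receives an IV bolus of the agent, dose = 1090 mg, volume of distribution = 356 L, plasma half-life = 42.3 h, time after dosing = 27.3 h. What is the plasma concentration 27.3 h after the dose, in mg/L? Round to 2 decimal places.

1.96 mg/L

C₀ = Dose / Vd = 1090 / 356 = 3.062 mg/L
k = ln2 / t½ = 0.693147 / 42.3 = 0.01639 h⁻¹
C = C₀ · e^(−k·t) = 3.062 × e^(−0.01639 × 27.3)
  = 3.062 × 0.6393 = 1.958 mg/L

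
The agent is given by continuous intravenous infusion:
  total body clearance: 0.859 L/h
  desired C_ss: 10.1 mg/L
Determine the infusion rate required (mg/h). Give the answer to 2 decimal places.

At steady state, infusion rate R₀ = Css × CL = 10.1 × 0.8590 = 8.676 mg/h

8.68 mg/h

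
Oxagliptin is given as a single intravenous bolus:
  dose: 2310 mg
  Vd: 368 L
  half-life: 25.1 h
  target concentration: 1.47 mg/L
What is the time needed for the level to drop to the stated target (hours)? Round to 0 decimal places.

53 h

C₀ = Dose / Vd = 2310 / 368 = 6.277 mg/L
k = ln2 / t½ = 0.693147 / 25.1 = 0.02762 h⁻¹
t = ln(C₀ / C) / k = ln(6.277 / 1.47) / 0.02762
  = ln(4.270) / 0.02762 = 1.452 / 0.02762 = 52.57 h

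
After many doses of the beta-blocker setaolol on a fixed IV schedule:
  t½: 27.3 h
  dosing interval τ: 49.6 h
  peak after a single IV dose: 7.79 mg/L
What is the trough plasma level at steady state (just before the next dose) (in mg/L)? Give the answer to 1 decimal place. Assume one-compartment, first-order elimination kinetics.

3.1 mg/L

k = ln2 / t½ = 0.693147 / 27.3 = 0.02539 h⁻¹
e^(−kτ) = e^(−0.02539 × 49.6) = 0.2838
Accumulation ratio R = 1 / (1 − e^(−kτ)) = 1 / (1 − 0.2838) = 1.396
Steady-state trough = C₀ × R × e^(−kτ) = 7.79 × 1.396 × 0.2838 = 3.086 mg/L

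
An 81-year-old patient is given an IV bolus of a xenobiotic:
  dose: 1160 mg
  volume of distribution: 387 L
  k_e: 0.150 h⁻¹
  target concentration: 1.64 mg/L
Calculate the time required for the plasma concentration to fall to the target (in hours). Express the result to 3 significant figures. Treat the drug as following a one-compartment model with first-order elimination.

C₀ = Dose / Vd = 1160 / 387 = 2.997 mg/L
t = ln(C₀ / C) / k = ln(2.997 / 1.64) / 0.1500
  = ln(1.827) / 0.1500 = 0.6027 / 0.1500 = 4.018 h

4.02 h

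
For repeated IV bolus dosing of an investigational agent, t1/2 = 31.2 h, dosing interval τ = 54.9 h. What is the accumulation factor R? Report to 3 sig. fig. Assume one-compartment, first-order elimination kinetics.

k = ln2 / t½ = 0.693147 / 31.2 = 0.02222 h⁻¹
e^(−kτ) = e^(−0.02222 × 54.9) = 0.2953
Accumulation ratio R = 1 / (1 − e^(−kτ)) = 1 / (1 − 0.2953) = 1.419

1.42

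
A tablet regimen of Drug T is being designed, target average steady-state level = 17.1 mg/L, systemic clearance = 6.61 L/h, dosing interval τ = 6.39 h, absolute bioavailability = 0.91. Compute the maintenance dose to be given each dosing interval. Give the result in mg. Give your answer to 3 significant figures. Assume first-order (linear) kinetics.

At steady state, F × (Dose/τ) = Css × CL.
Dose = Css × CL × τ / F = 17.1 × 6.610 × 6.39 / 0.91 = 793.7 mg

794 mg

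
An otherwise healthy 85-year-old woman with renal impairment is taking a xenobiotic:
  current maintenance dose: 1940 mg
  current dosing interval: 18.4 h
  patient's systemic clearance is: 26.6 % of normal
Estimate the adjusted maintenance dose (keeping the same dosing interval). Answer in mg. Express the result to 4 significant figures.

516.0 mg

To keep the same average steady-state level, dosing rate must scale with clearance.
CL ratio = 26.6 / 100 = 0.2660
New dose (same interval) = 1940 × 0.2660 = 516.0 mg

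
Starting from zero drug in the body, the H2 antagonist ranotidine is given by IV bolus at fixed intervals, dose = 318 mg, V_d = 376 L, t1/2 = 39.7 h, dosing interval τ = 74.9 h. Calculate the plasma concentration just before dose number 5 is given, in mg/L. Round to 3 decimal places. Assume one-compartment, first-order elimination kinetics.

0.312 mg/L

C₀ per dose = Dose / Vd = 318 / 376 = 0.8457 mg/L
k = ln2 / t½ = 0.693147 / 39.7 = 0.01746 h⁻¹
Fraction remaining after one interval: r = e^(−kτ) = e^(−0.01746 × 74.9) = 0.2704
Before dose 5, 4 doses have been given (aged 1τ, 2τ, 3τ, 4τ).
C_trough = C₀ × (r + r² + … + r^4) = C₀ × r(1−r^4)/(1−r)
        = 0.8457 × 0.2704 × (1 − 0.005346) / (1 − 0.2704) = 0.3118 mg/L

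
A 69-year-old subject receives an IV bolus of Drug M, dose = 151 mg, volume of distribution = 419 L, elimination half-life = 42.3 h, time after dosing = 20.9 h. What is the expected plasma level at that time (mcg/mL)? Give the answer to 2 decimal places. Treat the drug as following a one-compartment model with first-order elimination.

C₀ = Dose / Vd = 151.0 / 419 = 0.3604 mg/L
k = ln2 / t½ = 0.693147 / 42.3 = 0.01639 h⁻¹
C = C₀ · e^(−k·t) = 0.3604 × e^(−0.01639 × 20.9)
  = 0.3604 × 0.7100 = 0.2559 mg/L
(0.2559 mg/L = 0.2559 mcg/mL)

0.26 mcg/mL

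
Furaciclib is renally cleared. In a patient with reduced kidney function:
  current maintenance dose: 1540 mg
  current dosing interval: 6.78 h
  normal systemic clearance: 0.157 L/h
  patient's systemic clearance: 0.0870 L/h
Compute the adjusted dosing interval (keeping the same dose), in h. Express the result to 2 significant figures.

To keep the same average steady-state level, dosing rate must scale with clearance.
CL ratio = 0.0870 / 0.157 = 0.5541
New interval (same dose) = 6.78 / 0.5541 = 12.24 h

12 h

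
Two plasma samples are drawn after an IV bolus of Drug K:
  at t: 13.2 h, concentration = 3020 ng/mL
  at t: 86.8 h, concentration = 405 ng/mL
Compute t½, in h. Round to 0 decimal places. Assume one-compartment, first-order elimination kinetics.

k = ln(C₁/C₂) / (t₂ − t₁) = ln(3020/405) / (86.8 − 13.2)
  = 2.009 / 73.60 = 0.02730 h⁻¹
t½ = ln2 / k = 0.693147 / 0.02730 = 25.39 h

25 h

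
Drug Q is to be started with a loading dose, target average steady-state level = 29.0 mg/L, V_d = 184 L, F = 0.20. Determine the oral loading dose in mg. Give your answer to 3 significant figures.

26700 mg

LD = Css × Vd / F = 29.0 × 184 / 0.20 = 26680 mg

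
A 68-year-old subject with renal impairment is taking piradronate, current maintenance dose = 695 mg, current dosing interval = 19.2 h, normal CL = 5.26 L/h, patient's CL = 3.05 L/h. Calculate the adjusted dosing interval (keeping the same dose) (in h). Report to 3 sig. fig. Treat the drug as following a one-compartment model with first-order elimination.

To keep the same average steady-state level, dosing rate must scale with clearance.
CL ratio = 3.05 / 5.26 = 0.5798
New interval (same dose) = 19.2 / 0.5798 = 33.11 h

33.1 h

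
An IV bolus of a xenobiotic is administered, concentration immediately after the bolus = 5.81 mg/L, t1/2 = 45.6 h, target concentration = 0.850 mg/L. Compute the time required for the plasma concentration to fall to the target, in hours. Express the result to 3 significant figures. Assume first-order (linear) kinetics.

k = ln2 / t½ = 0.693147 / 45.6 = 0.01520 h⁻¹
t = ln(C₀ / C) / k = ln(5.810 / 0.850) / 0.01520
  = ln(6.835) / 0.01520 = 1.922 / 0.01520 = 126.4 h

126 h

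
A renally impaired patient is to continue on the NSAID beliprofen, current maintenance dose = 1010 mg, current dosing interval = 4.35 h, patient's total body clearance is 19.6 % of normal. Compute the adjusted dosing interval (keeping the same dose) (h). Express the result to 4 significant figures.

22.19 h

To keep the same average steady-state level, dosing rate must scale with clearance.
CL ratio = 19.6 / 100 = 0.1960
New interval (same dose) = 4.35 / 0.1960 = 22.19 h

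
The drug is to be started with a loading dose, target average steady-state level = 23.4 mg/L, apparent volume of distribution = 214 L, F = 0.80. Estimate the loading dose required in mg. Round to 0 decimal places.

6260 mg

LD = Css × Vd / F = 23.4 × 214 / 0.80 = 6260 mg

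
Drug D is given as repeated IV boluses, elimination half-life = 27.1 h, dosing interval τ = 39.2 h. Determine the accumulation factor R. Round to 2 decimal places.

1.58

k = ln2 / t½ = 0.693147 / 27.1 = 0.02558 h⁻¹
e^(−kτ) = e^(−0.02558 × 39.2) = 0.3669
Accumulation ratio R = 1 / (1 − e^(−kτ)) = 1 / (1 − 0.3669) = 1.580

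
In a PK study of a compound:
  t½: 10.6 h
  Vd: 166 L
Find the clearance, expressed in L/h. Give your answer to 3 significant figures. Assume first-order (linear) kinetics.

10.9 L/h

k = ln2 / t½ = 0.693147 / 10.6 = 0.06539 h⁻¹
CL = k × Vd = 0.06539 × 166 = 10.85 L/h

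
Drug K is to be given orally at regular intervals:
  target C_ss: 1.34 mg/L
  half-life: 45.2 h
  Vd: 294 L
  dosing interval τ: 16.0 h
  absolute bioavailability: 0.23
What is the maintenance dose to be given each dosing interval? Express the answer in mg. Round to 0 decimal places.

420 mg

k = ln2 / t½ = 0.693147 / 45.2 = 0.01534 h⁻¹
CL = k × Vd = 0.01534 × 294 = 4.510 L/h
At steady state, F × (Dose/τ) = Css × CL.
Dose = Css × CL × τ / F = 1.34 × 4.510 × 16.0 / 0.23 = 420.4 mg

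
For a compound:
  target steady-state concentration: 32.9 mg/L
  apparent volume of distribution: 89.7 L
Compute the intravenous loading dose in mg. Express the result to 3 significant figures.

LD = Css × Vd = 32.9 × 89.7 = 2951 mg

2950 mg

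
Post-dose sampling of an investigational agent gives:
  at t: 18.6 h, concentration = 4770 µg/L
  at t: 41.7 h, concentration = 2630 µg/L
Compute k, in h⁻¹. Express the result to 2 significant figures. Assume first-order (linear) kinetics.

k = ln(C₁/C₂) / (t₂ − t₁) = ln(4770/2630) / (41.7 − 18.6)
  = 0.5954 / 23.10 = 0.02577 h⁻¹

0.026 h⁻¹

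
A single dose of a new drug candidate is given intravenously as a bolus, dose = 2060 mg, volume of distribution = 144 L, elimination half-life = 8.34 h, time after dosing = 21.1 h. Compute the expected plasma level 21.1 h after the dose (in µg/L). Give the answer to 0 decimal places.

C₀ = Dose / Vd = 2060 / 144 = 14.31 mg/L
k = ln2 / t½ = 0.693147 / 8.34 = 0.08311 h⁻¹
C = C₀ · e^(−k·t) = 14.31 × e^(−0.08311 × 21.1)
  = 14.31 × 0.1731 = 2.477 mg/L
Convert: 2.477 mg/L × 1000 = 2477 µg/L

2477 µg/L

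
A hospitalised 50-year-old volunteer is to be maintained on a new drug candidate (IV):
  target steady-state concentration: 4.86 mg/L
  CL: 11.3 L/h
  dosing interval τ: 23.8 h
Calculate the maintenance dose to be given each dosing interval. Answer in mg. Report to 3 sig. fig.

1310 mg

At steady state, Dose/τ = Css × CL.
Dose = Css × CL × τ = 4.86 × 11.30 × 23.8 = 1307 mg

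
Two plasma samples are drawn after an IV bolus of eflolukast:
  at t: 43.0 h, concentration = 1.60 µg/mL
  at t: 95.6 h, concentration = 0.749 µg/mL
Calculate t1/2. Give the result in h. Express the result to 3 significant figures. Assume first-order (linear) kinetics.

48.0 h

k = ln(C₁/C₂) / (t₂ − t₁) = ln(1.60/0.749) / (95.6 − 43.0)
  = 0.7590 / 52.60 = 0.01443 h⁻¹
t½ = ln2 / k = 0.693147 / 0.01443 = 48.04 h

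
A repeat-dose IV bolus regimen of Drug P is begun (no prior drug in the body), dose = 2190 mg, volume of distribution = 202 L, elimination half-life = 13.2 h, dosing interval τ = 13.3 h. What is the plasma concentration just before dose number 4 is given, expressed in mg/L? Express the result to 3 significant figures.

C₀ per dose = Dose / Vd = 2190 / 202 = 10.84 mg/L
k = ln2 / t½ = 0.693147 / 13.2 = 0.05251 h⁻¹
Fraction remaining after one interval: r = e^(−kτ) = e^(−0.05251 × 13.3) = 0.4974
Before dose 4, 3 doses have been given (aged 1τ, 2τ, 3τ).
C_trough = C₀ × (r + r² + … + r^3) = C₀ × r(1−r^3)/(1−r)
        = 10.84 × 0.4974 × (1 − 0.1231) / (1 − 0.4974) = 9.407 mg/L

9.41 mg/L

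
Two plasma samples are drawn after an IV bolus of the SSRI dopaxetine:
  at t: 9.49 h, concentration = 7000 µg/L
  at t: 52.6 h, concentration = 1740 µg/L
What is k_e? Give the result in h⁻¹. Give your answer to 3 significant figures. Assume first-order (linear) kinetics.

0.0323 h⁻¹

k = ln(C₁/C₂) / (t₂ − t₁) = ln(7000/1740) / (52.6 − 9.49)
  = 1.392 / 43.11 = 0.03229 h⁻¹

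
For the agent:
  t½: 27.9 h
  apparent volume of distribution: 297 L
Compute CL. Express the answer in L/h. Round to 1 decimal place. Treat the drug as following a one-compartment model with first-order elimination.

k = ln2 / t½ = 0.693147 / 27.9 = 0.02484 h⁻¹
CL = k × Vd = 0.02484 × 297 = 7.377 L/h

7.4 L/h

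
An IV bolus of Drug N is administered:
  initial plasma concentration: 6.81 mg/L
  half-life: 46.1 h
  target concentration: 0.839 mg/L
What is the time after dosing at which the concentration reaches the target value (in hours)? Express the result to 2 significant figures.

k = ln2 / t½ = 0.693147 / 46.1 = 0.01504 h⁻¹
t = ln(C₀ / C) / k = ln(6.810 / 0.839) / 0.01504
  = ln(8.117) / 0.01504 = 2.094 / 0.01504 = 139.2 h

140 h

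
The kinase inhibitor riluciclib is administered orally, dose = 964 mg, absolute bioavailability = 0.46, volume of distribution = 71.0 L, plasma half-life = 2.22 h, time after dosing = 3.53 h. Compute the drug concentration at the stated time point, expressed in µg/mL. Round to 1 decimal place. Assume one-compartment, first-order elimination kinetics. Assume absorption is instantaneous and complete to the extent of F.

Amount reaching circulation = F × Dose = 0.46 × 964.0 = 443.4 mg
C₀ = F·Dose / Vd = 443.4 / 71.0 = 6.245 mg/L
k = ln2 / t½ = 0.693147 / 2.22 = 0.3122 h⁻¹
C = C₀ · e^(−k·t) = 6.245 × e^(−0.3122 × 3.53)
  = 6.245 × 0.3322 = 2.075 mg/L
(2.075 mg/L = 2.075 µg/mL)

2.1 µg/mL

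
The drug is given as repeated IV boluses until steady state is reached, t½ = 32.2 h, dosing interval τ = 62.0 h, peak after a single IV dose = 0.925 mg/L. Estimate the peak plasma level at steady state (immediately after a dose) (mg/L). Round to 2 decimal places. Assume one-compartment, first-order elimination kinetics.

k = ln2 / t½ = 0.693147 / 32.2 = 0.02153 h⁻¹
e^(−kτ) = e^(−0.02153 × 62.0) = 0.2632
Accumulation ratio R = 1 / (1 − e^(−kτ)) = 1 / (1 − 0.2632) = 1.357
Steady-state peak = C₀ × R = 0.925 × 1.357 = 1.255 mg/L

1.26 mg/L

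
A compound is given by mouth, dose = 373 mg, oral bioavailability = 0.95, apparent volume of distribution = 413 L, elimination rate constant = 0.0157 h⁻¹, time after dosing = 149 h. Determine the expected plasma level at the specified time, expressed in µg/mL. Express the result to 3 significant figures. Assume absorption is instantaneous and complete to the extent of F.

Amount reaching circulation = F × Dose = 0.95 × 373.0 = 354.4 mg
C₀ = F·Dose / Vd = 354.4 / 413 = 0.8581 mg/L
C = C₀ · e^(−k·t) = 0.8581 × e^(−0.01570 × 149)
  = 0.8581 × 0.09640 = 0.08272 mg/L
(0.08272 mg/L = 0.08272 µg/mL)

0.0827 µg/mL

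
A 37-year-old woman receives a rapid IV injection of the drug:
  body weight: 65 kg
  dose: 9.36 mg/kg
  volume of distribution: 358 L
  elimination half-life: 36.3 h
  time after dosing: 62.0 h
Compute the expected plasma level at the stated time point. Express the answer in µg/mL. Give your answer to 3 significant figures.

0.520 µg/mL

Total dose = 9.36 × 65 = 608.4 mg
C₀ = Dose / Vd = 608.4 / 358 = 1.699 mg/L
k = ln2 / t½ = 0.693147 / 36.3 = 0.01909 h⁻¹
C = C₀ · e^(−k·t) = 1.699 × e^(−0.01909 × 62.0)
  = 1.699 × 0.3062 = 0.5202 mg/L
(0.5202 mg/L = 0.5202 µg/mL)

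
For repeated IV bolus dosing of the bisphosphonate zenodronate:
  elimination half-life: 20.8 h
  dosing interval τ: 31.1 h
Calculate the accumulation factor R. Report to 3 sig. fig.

k = ln2 / t½ = 0.693147 / 20.8 = 0.03332 h⁻¹
e^(−kτ) = e^(−0.03332 × 31.1) = 0.3548
Accumulation ratio R = 1 / (1 − e^(−kτ)) = 1 / (1 − 0.3548) = 1.550

1.55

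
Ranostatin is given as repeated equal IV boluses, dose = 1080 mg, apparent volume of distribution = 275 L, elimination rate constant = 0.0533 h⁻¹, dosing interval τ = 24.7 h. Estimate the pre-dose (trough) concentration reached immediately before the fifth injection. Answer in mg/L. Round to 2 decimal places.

C₀ per dose = Dose / Vd = 1080 / 275 = 3.927 mg/L
Fraction remaining after one interval: r = e^(−kτ) = e^(−0.05330 × 24.7) = 0.2681
Before dose 5, 4 doses have been given (aged 1τ, 2τ, 3τ, 4τ).
C_trough = C₀ × (r + r² + … + r^4) = C₀ × r(1−r^4)/(1−r)
        = 3.927 × 0.2681 × (1 − 0.005166) / (1 − 0.2681) = 1.431 mg/L

1.43 mg/L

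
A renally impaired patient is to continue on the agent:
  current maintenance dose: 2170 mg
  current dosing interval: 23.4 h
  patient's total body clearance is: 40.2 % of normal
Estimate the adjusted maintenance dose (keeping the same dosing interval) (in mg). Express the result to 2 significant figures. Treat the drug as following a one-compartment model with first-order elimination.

To keep the same average steady-state level, dosing rate must scale with clearance.
CL ratio = 40.2 / 100 = 0.4020
New dose (same interval) = 2170 × 0.4020 = 872.3 mg

870 mg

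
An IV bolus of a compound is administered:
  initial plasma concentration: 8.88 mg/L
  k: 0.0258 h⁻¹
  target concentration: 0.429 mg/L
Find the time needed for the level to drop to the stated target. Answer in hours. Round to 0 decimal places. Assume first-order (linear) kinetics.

t = ln(C₀ / C) / k = ln(8.880 / 0.429) / 0.02580
  = ln(20.70) / 0.02580 = 3.030 / 0.02580 = 117.4 h

117 h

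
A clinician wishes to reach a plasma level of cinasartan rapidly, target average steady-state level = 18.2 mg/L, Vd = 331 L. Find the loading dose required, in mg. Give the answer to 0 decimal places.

LD = Css × Vd = 18.2 × 331 = 6024 mg

6024 mg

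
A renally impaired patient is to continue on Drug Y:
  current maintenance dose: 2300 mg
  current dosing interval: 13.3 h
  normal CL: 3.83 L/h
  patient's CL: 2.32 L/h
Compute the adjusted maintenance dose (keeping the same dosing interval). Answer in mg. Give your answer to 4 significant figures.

To keep the same average steady-state level, dosing rate must scale with clearance.
CL ratio = 2.32 / 3.83 = 0.6057
New dose (same interval) = 2300 × 0.6057 = 1393 mg

1393 mg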